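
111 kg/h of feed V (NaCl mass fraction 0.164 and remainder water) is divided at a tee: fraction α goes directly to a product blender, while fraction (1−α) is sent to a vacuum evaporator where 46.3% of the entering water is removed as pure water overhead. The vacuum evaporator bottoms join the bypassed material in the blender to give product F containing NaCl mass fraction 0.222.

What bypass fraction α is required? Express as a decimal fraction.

0.325

All 111×0.164 = 18.204 kg/h of NaCl reaches F, so F = 18.204/0.222 = 82 kg/h and vapour = 29 kg/h.
The evaporator receives (1−α)·111 of feed at 0.836 water and removes 0.463 of that water:
0.463×0.836×(1−α)×111 = 29
(1−α) = 29/42.965 = 0.6750;  α = 0.3250.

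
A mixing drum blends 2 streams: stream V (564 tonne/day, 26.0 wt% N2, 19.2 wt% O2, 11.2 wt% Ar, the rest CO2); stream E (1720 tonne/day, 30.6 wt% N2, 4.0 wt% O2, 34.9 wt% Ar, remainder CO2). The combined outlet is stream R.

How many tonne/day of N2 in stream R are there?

N2 out = N2 in = 564×0.260 + 1720×0.306 = 672.96 tonne/day.

673 tonne/day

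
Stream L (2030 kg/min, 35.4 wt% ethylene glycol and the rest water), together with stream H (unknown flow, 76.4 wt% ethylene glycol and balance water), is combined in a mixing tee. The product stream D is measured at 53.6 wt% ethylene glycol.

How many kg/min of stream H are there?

Let H be the unknown flow. Total out = 2030 + H.
ethylene glycol balance: 718.62 + 0.764·H = 0.536·(2030 + H)
(0.764 − 0.536)·H = 0.536×2030 − 718.62 = 369.46
H = 369.46 / 0.228 = 1620.4 kg/min

1620 kg/min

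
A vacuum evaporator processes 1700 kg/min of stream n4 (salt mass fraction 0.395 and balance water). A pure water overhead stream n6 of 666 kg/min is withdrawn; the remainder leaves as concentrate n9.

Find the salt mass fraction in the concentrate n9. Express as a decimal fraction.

0.649

salt is not removed: 1700×0.395 = 671.5 kg/min of salt enters n9.
Concentrate = 1700 − 666 = 1034 kg/min.
Mass fraction = 671.5/1034 = 0.649.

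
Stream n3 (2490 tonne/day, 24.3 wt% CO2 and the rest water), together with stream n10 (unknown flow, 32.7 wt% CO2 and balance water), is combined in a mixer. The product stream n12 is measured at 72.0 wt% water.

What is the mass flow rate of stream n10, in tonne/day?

1960 tonne/day

Let n10 be the unknown flow. Total out = 2490 + n10.
water balance: 1884.9 + 0.673·n10 = 0.720·(2490 + n10)
(0.673 − 0.720)·n10 = 0.720×2490 − 1884.9 = -92.13
n10 = -92.13 / -0.047 = 1960.2 tonne/day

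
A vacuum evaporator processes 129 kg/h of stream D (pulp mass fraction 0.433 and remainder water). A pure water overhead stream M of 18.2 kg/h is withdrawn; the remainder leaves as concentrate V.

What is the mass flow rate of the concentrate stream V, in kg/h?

Concentrate = 129 − 18.2 = 110.8 kg/h.

110.8 kg/h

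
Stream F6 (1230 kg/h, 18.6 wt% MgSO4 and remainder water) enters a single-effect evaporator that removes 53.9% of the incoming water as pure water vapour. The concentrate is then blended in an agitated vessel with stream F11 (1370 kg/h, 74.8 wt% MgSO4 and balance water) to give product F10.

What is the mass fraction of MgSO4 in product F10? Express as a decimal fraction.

Vapour removed = 0.539×0.814×1230 = 539.66 kg/h; concentrate = 690.34 kg/h.
MgSO4 reaching the mixer = 228.78 (from concentrate) + 1370×0.748 = 1253.5 kg/h.
Product flow = 690.34 + 1370 = 2060.3 kg/h; MgSO4 fraction = 0.608.

0.608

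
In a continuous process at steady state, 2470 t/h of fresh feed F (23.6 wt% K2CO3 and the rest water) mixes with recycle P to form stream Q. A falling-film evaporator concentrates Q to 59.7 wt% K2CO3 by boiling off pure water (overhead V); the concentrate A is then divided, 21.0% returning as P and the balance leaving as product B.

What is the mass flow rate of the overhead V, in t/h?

1494 t/h

Overall K2CO3 balance (none leaves overhead): K2CO3 in fresh feed = K2CO3 in product, i.e. 2470×0.236 = (1−0.210)·A·0.597.
A = 582.92/(0.597×0.790) = 1236 t/h.
Recycle P = 0.210×1236 = 259.55 t/h.
Combined feed Q = 2470 + 259.55 = 2729.6 t/h.
Overhead V = Q − A = 2729.6 − 1236 = 1493.6 t/h.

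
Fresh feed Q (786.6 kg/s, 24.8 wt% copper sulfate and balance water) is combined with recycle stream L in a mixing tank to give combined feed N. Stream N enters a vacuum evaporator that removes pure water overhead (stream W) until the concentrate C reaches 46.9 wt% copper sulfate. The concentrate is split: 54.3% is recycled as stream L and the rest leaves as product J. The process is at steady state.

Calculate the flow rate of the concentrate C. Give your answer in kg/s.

910.2 kg/s

Overall copper sulfate balance (none leaves overhead): copper sulfate in fresh feed = copper sulfate in product, i.e. 786.6×0.248 = (1−0.543)·C·0.469.
C = 195.08/(0.469×0.457) = 910.16 kg/s.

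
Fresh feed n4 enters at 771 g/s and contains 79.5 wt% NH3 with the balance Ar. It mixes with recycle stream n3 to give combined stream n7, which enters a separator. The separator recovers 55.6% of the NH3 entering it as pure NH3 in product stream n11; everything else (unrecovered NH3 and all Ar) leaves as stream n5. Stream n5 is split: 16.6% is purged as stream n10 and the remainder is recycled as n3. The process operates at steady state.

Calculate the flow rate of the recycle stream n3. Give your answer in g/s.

Ar enters only via n4 and leaves only via the purge: 771×0.205 = 0.166×(Ar in n5), and the separator passes all Ar, so Ar in n7 = Ar in n5 = 952.14 g/s.
NH3 in n7: m_A = 771×0.795 + (1−0.166)·(1−0.556)·m_A, so m_A = 612.95/0.6297 = 973.39 g/s.
n5 = (1−0.556)×973.39 + 952.14 = 1384.3 g/s.
Recycle n3 = (1−0.166)×1384.3 = 1154.5 g/s.

1155 g/s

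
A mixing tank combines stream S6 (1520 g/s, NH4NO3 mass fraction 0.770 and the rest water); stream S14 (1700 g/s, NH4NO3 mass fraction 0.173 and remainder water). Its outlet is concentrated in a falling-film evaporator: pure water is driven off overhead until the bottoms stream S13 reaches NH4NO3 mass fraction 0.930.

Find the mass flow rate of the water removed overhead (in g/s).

NH4NO3 entering = 1520×0.770 + 1700×0.173 = 1464.5 g/s.
All NH4NO3 reports to S13, so S13 = 1464.5/0.930 = 1574.7 g/s.
Total feed = 3220 g/s; overhead = 3220 − 1574.7 = 1645.3 g/s.

1645 g/s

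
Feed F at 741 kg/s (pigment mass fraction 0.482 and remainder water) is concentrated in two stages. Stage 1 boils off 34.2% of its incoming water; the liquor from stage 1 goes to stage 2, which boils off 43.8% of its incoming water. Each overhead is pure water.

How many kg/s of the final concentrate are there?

499.1 kg/s

water in feed = 741×0.518 = 383.84 kg/s.
After stage 1: water left = (1−0.342)×383.84 = 252.57; stream total = 609.73 kg/s.
After stage 2: water left = (1−0.438)×252.57 = 141.94; final concentrate = 499.1 kg/s.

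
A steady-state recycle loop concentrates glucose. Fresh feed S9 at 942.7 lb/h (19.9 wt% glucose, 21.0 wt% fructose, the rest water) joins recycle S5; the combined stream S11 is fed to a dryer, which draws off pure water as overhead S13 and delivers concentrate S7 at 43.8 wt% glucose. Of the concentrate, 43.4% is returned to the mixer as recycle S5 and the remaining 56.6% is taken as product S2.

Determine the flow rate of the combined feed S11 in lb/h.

1271 lb/h

Overall glucose balance (none leaves overhead): glucose in fresh feed = glucose in product, i.e. 942.7×0.199 = (1−0.434)·S7·0.438.
S7 = 187.6/(0.438×0.566) = 756.72 lb/h.
Recycle S5 = 0.434×756.72 = 328.42 lb/h.
Combined feed S11 = 942.7 + 328.42 = 1271.1 lb/h.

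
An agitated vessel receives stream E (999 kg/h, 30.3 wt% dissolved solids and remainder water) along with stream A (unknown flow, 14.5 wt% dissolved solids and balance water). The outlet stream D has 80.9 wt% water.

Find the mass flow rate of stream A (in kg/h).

2432 kg/h

Let A be the unknown flow. Total out = 999 + A.
water balance: 696.3 + 0.855·A = 0.809·(999 + A)
(0.855 − 0.809)·A = 0.809×999 − 696.3 = 111.89
A = 111.89 / 0.046 = 2432.3 kg/h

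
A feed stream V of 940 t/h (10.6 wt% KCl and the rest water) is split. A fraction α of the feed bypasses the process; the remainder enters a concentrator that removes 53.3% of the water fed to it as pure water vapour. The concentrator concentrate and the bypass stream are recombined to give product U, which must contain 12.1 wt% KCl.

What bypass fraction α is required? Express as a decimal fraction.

0.740

All 940×0.106 = 99.64 t/h of KCl reaches U, so U = 99.64/0.121 = 823.47 t/h and vapour = 116.53 t/h.
The evaporator receives (1−α)·940 of feed at 0.894 water and removes 0.533 of that water:
0.533×0.894×(1−α)×940 = 116.53
(1−α) = 116.53/447.91 = 0.2602;  α = 0.7398.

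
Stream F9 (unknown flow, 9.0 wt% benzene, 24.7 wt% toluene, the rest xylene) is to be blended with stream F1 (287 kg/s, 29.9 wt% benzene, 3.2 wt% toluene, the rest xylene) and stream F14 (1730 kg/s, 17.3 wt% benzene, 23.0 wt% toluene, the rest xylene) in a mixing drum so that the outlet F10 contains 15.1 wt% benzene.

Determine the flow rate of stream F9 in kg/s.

Let F9 be the unknown flow. Total out = 2017 + F9.
benzene balance: 385.1 + 0.090·F9 = 0.151·(2017 + F9)
(0.090 − 0.151)·F9 = 0.151×2017 − 385.1 = -80.536
F9 = -80.536 / -0.061 = 1320.3 kg/s

1320 kg/s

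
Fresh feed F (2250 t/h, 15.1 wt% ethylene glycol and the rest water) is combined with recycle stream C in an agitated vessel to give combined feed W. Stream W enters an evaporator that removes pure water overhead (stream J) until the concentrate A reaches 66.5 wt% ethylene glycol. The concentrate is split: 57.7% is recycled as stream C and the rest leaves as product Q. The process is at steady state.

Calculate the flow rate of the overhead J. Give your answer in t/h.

1739 t/h

Overall ethylene glycol balance (none leaves overhead): ethylene glycol in fresh feed = ethylene glycol in product, i.e. 2250×0.151 = (1−0.577)·A·0.665.
A = 339.75/(0.665×0.423) = 1207.8 t/h.
Recycle C = 0.577×1207.8 = 696.9 t/h.
Combined feed W = 2250 + 696.9 = 2946.9 t/h.
Overhead J = W − A = 2946.9 − 1207.8 = 1739.1 t/h.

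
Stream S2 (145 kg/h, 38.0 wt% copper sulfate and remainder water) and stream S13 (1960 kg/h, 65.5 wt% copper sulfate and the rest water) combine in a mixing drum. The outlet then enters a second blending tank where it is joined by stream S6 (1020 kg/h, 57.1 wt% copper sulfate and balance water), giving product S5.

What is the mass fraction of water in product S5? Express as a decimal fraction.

Overall, product flow = 3125 kg/h.
water in = 145×0.620 + 1960×0.345 + 1020×0.429 = 1203.7 kg/h.
water fraction in S5 = 0.385.

0.385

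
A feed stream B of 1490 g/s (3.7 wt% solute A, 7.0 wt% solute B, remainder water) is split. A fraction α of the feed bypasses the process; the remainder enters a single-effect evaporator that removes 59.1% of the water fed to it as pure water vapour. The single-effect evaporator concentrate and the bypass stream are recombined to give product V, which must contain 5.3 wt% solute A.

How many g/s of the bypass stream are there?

All 1490×0.037 = 55.13 g/s of solute A reaches V, so V = 55.13/0.053 = 1040.2 g/s and vapour = 449.81 g/s.
The evaporator receives (1−α)·1490 of feed at 0.893 water and removes 0.591 of that water:
0.591×0.893×(1−α)×1490 = 449.81
(1−α) = 449.81/786.37 = 0.5720;  α = 0.4280.
Bypass flow = 0.4280×1490 = 637.7 g/s.

637.7 g/s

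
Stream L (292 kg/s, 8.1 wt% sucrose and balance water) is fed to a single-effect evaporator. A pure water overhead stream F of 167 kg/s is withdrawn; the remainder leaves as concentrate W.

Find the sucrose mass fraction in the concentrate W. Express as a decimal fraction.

sucrose is not removed: 292×0.081 = 23.652 kg/s of sucrose enters W.
Concentrate = 292 − 167 = 125 kg/s.
Mass fraction = 23.652/125 = 0.1892.

0.1892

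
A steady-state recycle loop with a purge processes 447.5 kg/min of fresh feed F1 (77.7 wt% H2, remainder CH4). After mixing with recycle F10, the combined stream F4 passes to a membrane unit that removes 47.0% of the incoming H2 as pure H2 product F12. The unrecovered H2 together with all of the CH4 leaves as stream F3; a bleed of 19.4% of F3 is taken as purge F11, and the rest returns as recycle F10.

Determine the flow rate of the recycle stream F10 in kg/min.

CH4 enters only via F1 and leaves only via the purge: 447.5×0.223 = 0.194×(CH4 in F3), and the membrane unit passes all CH4, so CH4 in F4 = CH4 in F3 = 514.39 kg/min.
H2 in F4: m_A = 447.5×0.777 + (1−0.194)·(1−0.470)·m_A, so m_A = 347.71/0.5728 = 607.01 kg/min.
F3 = (1−0.470)×607.01 + 514.39 = 836.11 kg/min.
Recycle F10 = (1−0.194)×836.11 = 673.9 kg/min.

673.9 kg/min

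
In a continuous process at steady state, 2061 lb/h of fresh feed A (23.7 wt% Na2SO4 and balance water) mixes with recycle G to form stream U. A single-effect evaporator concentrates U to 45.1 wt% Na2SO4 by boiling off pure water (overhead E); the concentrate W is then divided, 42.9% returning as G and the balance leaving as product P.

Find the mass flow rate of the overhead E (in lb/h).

977.9 lb/h

Overall Na2SO4 balance (none leaves overhead): Na2SO4 in fresh feed = Na2SO4 in product, i.e. 2061×0.237 = (1−0.429)·W·0.451.
W = 488.46/(0.451×0.571) = 1896.8 lb/h.
Recycle G = 0.429×1896.8 = 813.71 lb/h.
Combined feed U = 2061 + 813.71 = 2874.7 lb/h.
Overhead E = U − W = 2874.7 − 1896.8 = 977.95 lb/h.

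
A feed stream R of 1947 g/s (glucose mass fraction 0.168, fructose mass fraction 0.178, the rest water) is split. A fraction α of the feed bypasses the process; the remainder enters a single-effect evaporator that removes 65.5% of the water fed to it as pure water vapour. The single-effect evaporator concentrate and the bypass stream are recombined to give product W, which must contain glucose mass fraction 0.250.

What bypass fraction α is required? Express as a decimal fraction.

All 1947×0.168 = 327.1 g/s of glucose reaches W, so W = 327.1/0.250 = 1308.4 g/s and vapour = 638.62 g/s.
The evaporator receives (1−α)·1947 of feed at 0.654 water and removes 0.655 of that water:
0.655×0.654×(1−α)×1947 = 638.62
(1−α) = 638.62/834.04 = 0.7657;  α = 0.2343.

0.234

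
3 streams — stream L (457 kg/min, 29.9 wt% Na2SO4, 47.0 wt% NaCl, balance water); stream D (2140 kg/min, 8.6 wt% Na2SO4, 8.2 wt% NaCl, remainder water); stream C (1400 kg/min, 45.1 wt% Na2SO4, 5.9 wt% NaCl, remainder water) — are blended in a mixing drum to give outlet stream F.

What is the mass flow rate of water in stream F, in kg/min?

water out = water in = 457×0.231 + 2140×0.832 + 1400×0.490 = 2572 kg/min.

2572 kg/min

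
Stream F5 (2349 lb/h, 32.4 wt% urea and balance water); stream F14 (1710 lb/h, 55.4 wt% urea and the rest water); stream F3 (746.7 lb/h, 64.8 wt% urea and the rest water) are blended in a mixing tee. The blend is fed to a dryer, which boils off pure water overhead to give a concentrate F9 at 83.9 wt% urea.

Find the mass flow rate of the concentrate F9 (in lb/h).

2613 lb/h

urea entering = 2349×0.324 + 1710×0.554 + 746.7×0.648 = 2192.3 lb/h.
All urea reports to F9, so F9 = 2192.3/0.839 = 2613 lb/h.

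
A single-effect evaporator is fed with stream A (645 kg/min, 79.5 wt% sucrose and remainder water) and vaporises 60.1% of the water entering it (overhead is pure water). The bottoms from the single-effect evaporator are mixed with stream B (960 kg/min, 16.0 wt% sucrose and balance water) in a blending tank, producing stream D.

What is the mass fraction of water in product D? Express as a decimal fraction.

0.5632

Vapour removed = 0.601×0.205×645 = 79.467 kg/min; concentrate = 565.53 kg/min.
water reaching the mixer = 52.758 (from concentrate) + 960×0.840 = 859.16 kg/min.
Product flow = 565.53 + 960 = 1525.5 kg/min; water fraction = 0.5632.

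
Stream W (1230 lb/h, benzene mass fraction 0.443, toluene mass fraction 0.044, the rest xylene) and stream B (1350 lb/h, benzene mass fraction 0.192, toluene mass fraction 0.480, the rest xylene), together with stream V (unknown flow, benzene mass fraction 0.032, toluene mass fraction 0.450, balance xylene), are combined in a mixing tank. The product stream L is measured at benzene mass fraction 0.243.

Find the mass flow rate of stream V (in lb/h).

839.6 lb/h

Let V be the unknown flow. Total out = 2580 + V.
benzene balance: 804.09 + 0.032·V = 0.243·(2580 + V)
(0.032 − 0.243)·V = 0.243×2580 − 804.09 = -177.15
V = -177.15 / -0.211 = 839.57 lb/h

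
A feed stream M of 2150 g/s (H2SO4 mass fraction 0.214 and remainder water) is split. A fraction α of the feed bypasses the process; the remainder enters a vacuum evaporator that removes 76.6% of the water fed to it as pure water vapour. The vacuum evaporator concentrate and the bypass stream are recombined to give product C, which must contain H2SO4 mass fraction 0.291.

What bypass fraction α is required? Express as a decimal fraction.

All 2150×0.214 = 460.1 g/s of H2SO4 reaches C, so C = 460.1/0.291 = 1581.1 g/s and vapour = 568.9 g/s.
The evaporator receives (1−α)·2150 of feed at 0.786 water and removes 0.766 of that water:
0.766×0.786×(1−α)×2150 = 568.9
(1−α) = 568.9/1294.5 = 0.4395;  α = 0.5605.

0.561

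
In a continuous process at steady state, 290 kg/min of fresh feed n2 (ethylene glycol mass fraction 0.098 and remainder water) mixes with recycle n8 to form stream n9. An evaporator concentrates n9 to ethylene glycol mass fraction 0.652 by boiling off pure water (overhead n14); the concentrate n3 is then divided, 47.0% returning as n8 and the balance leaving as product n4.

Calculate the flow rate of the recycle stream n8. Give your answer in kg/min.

Overall ethylene glycol balance (none leaves overhead): ethylene glycol in fresh feed = ethylene glycol in product, i.e. 290×0.098 = (1−0.470)·n3·0.652.
n3 = 28.42/(0.652×0.530) = 82.243 kg/min.
Recycle n8 = 0.470×82.243 = 38.654 kg/min.

38.65 kg/min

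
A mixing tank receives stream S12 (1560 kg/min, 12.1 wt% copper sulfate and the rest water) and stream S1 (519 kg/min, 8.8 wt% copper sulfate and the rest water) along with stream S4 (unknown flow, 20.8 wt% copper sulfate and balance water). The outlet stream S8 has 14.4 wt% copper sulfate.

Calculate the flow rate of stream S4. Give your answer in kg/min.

Let S4 be the unknown flow. Total out = 2079 + S4.
copper sulfate balance: 234.43 + 0.208·S4 = 0.144·(2079 + S4)
(0.208 − 0.144)·S4 = 0.144×2079 − 234.43 = 64.944
S4 = 64.944 / 0.064 = 1014.7 kg/min

1015 kg/min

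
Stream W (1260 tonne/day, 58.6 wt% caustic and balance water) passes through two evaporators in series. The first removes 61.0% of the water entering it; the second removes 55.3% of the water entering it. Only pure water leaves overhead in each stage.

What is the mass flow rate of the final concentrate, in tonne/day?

water in feed = 1260×0.414 = 521.64 tonne/day.
After stage 1: water left = (1−0.610)×521.64 = 203.44; stream total = 941.8 tonne/day.
After stage 2: water left = (1−0.553)×203.44 = 90.938; final concentrate = 829.3 tonne/day.

829.3 tonne/day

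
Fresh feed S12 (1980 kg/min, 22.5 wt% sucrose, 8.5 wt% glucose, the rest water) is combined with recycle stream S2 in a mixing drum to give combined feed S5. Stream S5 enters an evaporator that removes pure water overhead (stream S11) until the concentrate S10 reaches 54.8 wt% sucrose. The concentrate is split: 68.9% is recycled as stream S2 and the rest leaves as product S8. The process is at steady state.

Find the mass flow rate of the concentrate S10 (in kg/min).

2614 kg/min

Overall sucrose balance (none leaves overhead): sucrose in fresh feed = sucrose in product, i.e. 1980×0.225 = (1−0.689)·S10·0.548.
S10 = 445.5/(0.548×0.311) = 2614 kg/min.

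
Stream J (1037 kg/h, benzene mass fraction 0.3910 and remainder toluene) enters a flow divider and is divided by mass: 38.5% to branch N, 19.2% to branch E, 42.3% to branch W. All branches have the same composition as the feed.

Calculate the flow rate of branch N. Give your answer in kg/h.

Branch N flow = 0.385×1037 = 399.25 kg/h.

399.2 kg/h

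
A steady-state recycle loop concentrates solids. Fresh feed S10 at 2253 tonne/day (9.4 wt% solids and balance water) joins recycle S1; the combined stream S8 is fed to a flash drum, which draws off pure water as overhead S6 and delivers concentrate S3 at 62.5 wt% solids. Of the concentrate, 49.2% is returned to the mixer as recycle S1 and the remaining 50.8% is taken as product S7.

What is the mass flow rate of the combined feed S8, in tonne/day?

2581 tonne/day

Overall solids balance (none leaves overhead): solids in fresh feed = solids in product, i.e. 2253×0.094 = (1−0.492)·S3·0.625.
S3 = 211.78/(0.625×0.508) = 667.03 tonne/day.
Recycle S1 = 0.492×667.03 = 328.18 tonne/day.
Combined feed S8 = 2253 + 328.18 = 2581.2 tonne/day.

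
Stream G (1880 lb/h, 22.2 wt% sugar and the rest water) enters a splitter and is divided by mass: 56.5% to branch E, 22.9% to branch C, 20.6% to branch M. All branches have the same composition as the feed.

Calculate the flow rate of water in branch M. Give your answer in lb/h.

Branch M total = 0.206×1880 = 387.28 lb/h.
water in M = 0.778×387.28 = 301.3 lb/h.

301.3 lb/h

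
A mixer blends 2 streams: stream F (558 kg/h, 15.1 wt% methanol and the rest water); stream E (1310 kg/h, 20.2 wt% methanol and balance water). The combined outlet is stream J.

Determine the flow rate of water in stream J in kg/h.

water out = water in = 558×0.849 + 1310×0.798 = 1519.1 kg/h.

1519 kg/h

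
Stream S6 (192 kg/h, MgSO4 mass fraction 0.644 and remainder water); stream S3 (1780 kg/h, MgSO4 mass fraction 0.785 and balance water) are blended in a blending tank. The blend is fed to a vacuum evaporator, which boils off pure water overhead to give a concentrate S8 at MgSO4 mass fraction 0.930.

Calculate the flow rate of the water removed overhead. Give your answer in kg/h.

336.6 kg/h

MgSO4 entering = 192×0.644 + 1780×0.785 = 1520.9 kg/h.
All MgSO4 reports to S8, so S8 = 1520.9/0.930 = 1635.4 kg/h.
Total feed = 1972 kg/h; overhead = 1972 − 1635.4 = 336.57 kg/h.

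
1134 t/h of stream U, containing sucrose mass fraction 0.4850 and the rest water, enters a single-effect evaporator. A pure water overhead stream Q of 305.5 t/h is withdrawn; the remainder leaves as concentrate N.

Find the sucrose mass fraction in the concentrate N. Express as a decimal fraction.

0.6638

sucrose is not removed: 1134×0.485 = 549.99 t/h of sucrose enters N.
Concentrate = 1134 − 305.5 = 828.5 t/h.
Mass fraction = 549.99/828.5 = 0.6638.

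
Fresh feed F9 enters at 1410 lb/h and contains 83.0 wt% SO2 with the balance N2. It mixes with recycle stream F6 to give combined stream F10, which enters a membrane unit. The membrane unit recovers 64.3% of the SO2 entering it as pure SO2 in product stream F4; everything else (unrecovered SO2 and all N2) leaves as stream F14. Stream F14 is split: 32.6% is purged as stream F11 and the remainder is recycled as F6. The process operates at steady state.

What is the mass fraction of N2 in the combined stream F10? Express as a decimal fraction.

0.323

N2 enters only via F9 and leaves only via the purge: 1410×0.170 = 0.326×(N2 in F14), and the membrane unit passes all N2, so N2 in F10 = N2 in F14 = 735.28 lb/h.
SO2 in F10: m_A = 1410×0.830 + (1−0.326)·(1−0.643)·m_A, so m_A = 1170.3/0.7594 = 1541.1 lb/h.
F10 = 1541.1 + 735.28 = 2276.4 lb/h.
N2 fraction in F10 = 735.28/2276.4 = 0.323.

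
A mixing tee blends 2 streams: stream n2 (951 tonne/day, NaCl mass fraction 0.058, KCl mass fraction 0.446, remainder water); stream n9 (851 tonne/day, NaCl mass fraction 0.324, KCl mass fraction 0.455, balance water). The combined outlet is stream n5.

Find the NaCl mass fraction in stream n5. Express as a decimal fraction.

Total flow out = 951 + 851 = 1802 tonne/day.
NaCl in = 951×0.058 + 851×0.324 = 330.88 tonne/day.
NaCl mass fraction in n5 = 330.88/1802 = 0.184.

0.184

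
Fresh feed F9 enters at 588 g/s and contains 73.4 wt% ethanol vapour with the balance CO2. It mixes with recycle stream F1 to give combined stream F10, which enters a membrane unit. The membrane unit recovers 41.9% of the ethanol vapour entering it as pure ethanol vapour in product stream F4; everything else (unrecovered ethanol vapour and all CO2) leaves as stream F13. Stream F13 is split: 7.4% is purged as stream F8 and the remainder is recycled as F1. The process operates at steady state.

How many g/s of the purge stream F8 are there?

CO2 enters only via F9 and leaves only via the purge: 588×0.266 = 0.074×(CO2 in F13), and the membrane unit passes all CO2, so CO2 in F10 = CO2 in F13 = 2113.6 g/s.
ethanol vapour in F10: m_A = 588×0.734 + (1−0.074)·(1−0.419)·m_A, so m_A = 431.59/0.4620 = 934.19 g/s.
F13 = (1−0.419)×934.19 + 2113.6 = 2656.4 g/s.
Purge F8 = 0.074×2656.4 = 196.57 g/s.

196.6 g/s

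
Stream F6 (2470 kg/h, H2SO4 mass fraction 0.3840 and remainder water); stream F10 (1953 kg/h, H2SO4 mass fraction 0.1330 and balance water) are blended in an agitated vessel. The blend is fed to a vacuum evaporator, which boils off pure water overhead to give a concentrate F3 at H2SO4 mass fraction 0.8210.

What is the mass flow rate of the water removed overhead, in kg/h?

2951 kg/h

H2SO4 entering = 2470×0.384 + 1953×0.133 = 1208.2 kg/h.
All H2SO4 reports to F3, so F3 = 1208.2/0.821 = 1471.7 kg/h.
Total feed = 4423 kg/h; overhead = 4423 − 1471.7 = 2951.3 kg/h.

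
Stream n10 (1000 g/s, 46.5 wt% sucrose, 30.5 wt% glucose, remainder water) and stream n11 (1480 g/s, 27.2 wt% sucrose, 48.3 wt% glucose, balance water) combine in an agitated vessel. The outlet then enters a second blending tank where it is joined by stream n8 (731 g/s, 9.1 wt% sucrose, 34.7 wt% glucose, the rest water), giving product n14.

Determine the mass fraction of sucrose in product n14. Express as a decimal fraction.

Overall, product flow = 3211 g/s.
sucrose in = 1000×0.465 + 1480×0.272 + 731×0.091 = 934.08 g/s.
sucrose fraction in n14 = 0.291.

0.291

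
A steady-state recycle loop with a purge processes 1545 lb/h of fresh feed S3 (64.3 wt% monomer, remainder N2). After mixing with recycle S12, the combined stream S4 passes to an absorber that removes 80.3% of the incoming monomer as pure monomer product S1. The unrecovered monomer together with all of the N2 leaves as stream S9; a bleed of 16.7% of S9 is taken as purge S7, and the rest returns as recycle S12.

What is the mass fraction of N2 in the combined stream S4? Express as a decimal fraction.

0.735

N2 enters only via S3 and leaves only via the purge: 1545×0.357 = 0.167×(N2 in S9), and the absorber passes all N2, so N2 in S4 = N2 in S9 = 3302.8 lb/h.
monomer in S4: m_A = 1545×0.643 + (1−0.167)·(1−0.803)·m_A, so m_A = 993.44/0.8359 = 1188.5 lb/h.
S4 = 1188.5 + 3302.8 = 4491.2 lb/h.
N2 fraction in S4 = 3302.8/4491.2 = 0.735.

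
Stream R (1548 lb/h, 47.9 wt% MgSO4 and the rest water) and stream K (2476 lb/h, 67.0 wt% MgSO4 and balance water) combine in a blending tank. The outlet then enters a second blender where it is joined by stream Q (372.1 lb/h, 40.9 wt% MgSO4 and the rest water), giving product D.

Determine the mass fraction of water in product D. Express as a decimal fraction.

Overall, product flow = 4396.1 lb/h.
water in = 1548×0.521 + 2476×0.330 + 372.1×0.591 = 1843.5 lb/h.
water fraction in D = 0.4193.

0.4193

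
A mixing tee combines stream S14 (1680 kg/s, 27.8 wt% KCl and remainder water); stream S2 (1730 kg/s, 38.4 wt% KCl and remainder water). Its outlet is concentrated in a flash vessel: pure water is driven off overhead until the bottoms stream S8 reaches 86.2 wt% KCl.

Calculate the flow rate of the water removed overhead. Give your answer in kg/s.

2098 kg/s

KCl entering = 1680×0.278 + 1730×0.384 = 1131.4 kg/s.
All KCl reports to S8, so S8 = 1131.4/0.862 = 1312.5 kg/s.
Total feed = 3410 kg/s; overhead = 3410 − 1312.5 = 2097.5 kg/s.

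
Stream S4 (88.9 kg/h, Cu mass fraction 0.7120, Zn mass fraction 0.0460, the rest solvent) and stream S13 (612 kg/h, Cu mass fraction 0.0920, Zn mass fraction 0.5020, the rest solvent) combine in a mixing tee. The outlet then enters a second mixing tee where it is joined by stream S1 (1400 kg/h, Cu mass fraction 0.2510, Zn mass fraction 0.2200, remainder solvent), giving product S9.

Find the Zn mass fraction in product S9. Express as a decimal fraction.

Overall, product flow = 2100.9 kg/h.
Zn in = 88.9×0.046 + 612×0.502 + 1400×0.220 = 619.31 kg/h.
Zn fraction in S9 = 0.2948.

0.2948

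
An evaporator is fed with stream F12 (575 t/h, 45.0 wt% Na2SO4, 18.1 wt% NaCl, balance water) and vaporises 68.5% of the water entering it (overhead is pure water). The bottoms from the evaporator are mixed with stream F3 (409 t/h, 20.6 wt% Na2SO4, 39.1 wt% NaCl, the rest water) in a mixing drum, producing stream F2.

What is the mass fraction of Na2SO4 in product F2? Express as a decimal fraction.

0.409

Vapour removed = 0.685×0.369×575 = 145.34 t/h; concentrate = 429.66 t/h.
Na2SO4 reaching the mixer = 258.75 (from concentrate) + 409×0.206 = 343 t/h.
Product flow = 429.66 + 409 = 838.66 t/h; Na2SO4 fraction = 0.409.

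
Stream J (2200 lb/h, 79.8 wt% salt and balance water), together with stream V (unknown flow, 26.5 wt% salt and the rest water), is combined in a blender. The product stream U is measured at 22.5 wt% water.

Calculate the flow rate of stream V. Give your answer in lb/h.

99.22 lb/h

Let V be the unknown flow. Total out = 2200 + V.
water balance: 444.4 + 0.735·V = 0.225·(2200 + V)
(0.735 − 0.225)·V = 0.225×2200 − 444.4 = 50.6
V = 50.6 / 0.510 = 99.216 lb/h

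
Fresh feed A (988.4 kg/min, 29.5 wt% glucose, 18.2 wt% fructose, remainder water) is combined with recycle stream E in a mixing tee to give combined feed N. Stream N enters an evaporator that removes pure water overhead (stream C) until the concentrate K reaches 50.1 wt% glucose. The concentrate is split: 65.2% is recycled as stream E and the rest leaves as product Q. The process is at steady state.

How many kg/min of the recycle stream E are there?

Overall glucose balance (none leaves overhead): glucose in fresh feed = glucose in product, i.e. 988.4×0.295 = (1−0.652)·K·0.501.
K = 291.58/(0.501×0.348) = 1672.4 kg/min.
Recycle E = 0.652×1672.4 = 1090.4 kg/min.

1090 kg/min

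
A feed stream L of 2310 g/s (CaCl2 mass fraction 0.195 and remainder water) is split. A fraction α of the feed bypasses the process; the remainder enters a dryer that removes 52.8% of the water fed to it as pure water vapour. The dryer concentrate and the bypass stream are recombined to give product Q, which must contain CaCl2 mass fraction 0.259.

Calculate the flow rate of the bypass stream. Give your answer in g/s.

All 2310×0.195 = 450.45 g/s of CaCl2 reaches Q, so Q = 450.45/0.259 = 1739.2 g/s and vapour = 570.81 g/s.
The evaporator receives (1−α)·2310 of feed at 0.805 water and removes 0.528 of that water:
0.528×0.805×(1−α)×2310 = 570.81
(1−α) = 570.81/981.84 = 0.5814;  α = 0.4186.
Bypass flow = 0.4186×2310 = 967.04 g/s.

967 g/s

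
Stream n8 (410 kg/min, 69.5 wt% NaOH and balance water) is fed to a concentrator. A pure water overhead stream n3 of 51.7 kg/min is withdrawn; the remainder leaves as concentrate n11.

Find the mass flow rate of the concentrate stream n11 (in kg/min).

Concentrate = 410 − 51.7 = 358.3 kg/min.

358.3 kg/min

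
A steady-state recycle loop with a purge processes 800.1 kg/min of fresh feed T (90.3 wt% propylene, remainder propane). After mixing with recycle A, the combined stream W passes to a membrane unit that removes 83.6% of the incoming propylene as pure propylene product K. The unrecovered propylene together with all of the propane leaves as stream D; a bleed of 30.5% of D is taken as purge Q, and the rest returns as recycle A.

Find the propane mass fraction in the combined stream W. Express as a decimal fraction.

propane enters only via T and leaves only via the purge: 800.1×0.097 = 0.305×(propane in D), and the membrane unit passes all propane, so propane in W = propane in D = 254.46 kg/min.
propylene in W: m_A = 800.1×0.903 + (1−0.305)·(1−0.836)·m_A, so m_A = 722.49/0.8860 = 815.43 kg/min.
W = 815.43 + 254.46 = 1069.9 kg/min.
propane fraction in W = 254.46/1069.9 = 0.2378.

0.2378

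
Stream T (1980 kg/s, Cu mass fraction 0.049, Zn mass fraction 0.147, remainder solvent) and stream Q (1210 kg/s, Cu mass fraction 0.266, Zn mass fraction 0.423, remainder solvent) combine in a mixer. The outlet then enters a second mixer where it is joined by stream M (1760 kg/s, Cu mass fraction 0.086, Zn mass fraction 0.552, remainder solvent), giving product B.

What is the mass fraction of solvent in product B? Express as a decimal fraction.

Overall, product flow = 4950 kg/s.
solvent in = 1980×0.804 + 1210×0.311 + 1760×0.362 = 2605.3 kg/s.
solvent fraction in B = 0.526.

0.526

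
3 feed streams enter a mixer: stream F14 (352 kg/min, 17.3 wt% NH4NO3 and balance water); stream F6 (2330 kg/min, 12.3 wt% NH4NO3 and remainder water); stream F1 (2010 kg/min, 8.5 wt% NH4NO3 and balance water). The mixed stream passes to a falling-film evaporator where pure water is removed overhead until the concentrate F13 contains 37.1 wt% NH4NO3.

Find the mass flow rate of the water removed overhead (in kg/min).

3295 kg/min

NH4NO3 entering = 352×0.173 + 2330×0.123 + 2010×0.085 = 518.34 kg/min.
All NH4NO3 reports to F13, so F13 = 518.34/0.371 = 1397.1 kg/min.
Total feed = 4692 kg/min; overhead = 4692 − 1397.1 = 3294.9 kg/min.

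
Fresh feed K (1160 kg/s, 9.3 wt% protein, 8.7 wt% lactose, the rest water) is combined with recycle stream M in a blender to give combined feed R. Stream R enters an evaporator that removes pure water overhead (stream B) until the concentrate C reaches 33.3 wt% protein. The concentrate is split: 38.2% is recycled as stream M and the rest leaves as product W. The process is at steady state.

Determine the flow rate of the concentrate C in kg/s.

524.2 kg/s

Overall protein balance (none leaves overhead): protein in fresh feed = protein in product, i.e. 1160×0.093 = (1−0.382)·C·0.333.
C = 107.88/(0.333×0.618) = 524.21 kg/s.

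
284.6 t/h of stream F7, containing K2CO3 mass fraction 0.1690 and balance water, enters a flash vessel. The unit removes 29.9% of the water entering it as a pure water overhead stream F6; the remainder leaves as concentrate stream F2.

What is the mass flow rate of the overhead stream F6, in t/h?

70.71 t/h

water entering = 284.6×0.831 = 236.5 t/h; overhead removed = 0.299×236.5 = 70.714 t/h.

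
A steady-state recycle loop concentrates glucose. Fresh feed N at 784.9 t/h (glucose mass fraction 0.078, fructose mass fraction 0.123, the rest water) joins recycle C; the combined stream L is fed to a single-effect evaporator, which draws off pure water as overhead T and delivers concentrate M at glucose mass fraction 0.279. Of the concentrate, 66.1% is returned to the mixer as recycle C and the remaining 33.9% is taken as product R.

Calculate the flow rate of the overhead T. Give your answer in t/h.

Overall glucose balance (none leaves overhead): glucose in fresh feed = glucose in product, i.e. 784.9×0.078 = (1−0.661)·M·0.279.
M = 61.222/(0.279×0.339) = 647.3 t/h.
Recycle C = 0.661×647.3 = 427.86 t/h.
Combined feed L = 784.9 + 427.86 = 1212.8 t/h.
Overhead T = L − M = 1212.8 − 647.3 = 565.47 t/h.

565.5 t/h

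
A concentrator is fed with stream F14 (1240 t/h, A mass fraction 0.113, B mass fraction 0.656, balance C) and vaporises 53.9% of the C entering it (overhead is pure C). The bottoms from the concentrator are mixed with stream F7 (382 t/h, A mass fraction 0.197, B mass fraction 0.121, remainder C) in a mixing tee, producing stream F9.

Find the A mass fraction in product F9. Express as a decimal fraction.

0.147

Vapour removed = 0.539×0.231×1240 = 154.39 t/h; concentrate = 1085.6 t/h.
A reaching the mixer = 140.12 (from concentrate) + 382×0.197 = 215.37 t/h.
Product flow = 1085.6 + 382 = 1467.6 t/h; A fraction = 0.147.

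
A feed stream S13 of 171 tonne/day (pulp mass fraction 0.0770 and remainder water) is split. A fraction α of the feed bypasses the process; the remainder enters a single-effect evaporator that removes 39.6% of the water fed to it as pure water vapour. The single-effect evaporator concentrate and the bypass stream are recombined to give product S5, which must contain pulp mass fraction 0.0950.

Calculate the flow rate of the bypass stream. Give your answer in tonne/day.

82.36 tonne/day

All 171×0.077 = 13.167 tonne/day of pulp reaches S5, so S5 = 13.167/0.095 = 138.6 tonne/day and vapour = 32.4 tonne/day.
The evaporator receives (1−α)·171 of feed at 0.923 water and removes 0.396 of that water:
0.396×0.923×(1−α)×171 = 32.4
(1−α) = 32.4/62.502 = 0.5184;  α = 0.4816.
Bypass flow = 0.4816×171 = 82.356 tonne/day.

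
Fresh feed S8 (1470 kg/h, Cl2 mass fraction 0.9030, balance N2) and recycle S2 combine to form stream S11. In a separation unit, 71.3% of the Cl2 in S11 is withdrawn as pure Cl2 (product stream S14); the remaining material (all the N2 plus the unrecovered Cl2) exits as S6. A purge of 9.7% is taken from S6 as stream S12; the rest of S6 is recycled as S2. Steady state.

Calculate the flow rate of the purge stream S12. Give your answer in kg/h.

N2 enters only via S8 and leaves only via the purge: 1470×0.097 = 0.097×(N2 in S6), and the separation unit passes all N2, so N2 in S11 = N2 in S6 = 1470 kg/h.
Cl2 in S11: m_A = 1470×0.903 + (1−0.097)·(1−0.713)·m_A, so m_A = 1327.4/0.7408 = 1791.8 kg/h.
S6 = (1−0.713)×1791.8 + 1470 = 1984.2 kg/h.
Purge S12 = 0.097×1984.2 = 192.47 kg/h.

192.5 kg/h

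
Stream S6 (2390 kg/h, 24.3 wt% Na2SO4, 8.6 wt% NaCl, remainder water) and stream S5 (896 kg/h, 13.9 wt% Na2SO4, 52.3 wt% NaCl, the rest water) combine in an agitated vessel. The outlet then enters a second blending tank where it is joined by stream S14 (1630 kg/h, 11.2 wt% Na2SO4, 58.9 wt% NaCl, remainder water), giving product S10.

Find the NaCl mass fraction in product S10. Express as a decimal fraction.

Overall, product flow = 4916 kg/h.
NaCl in = 2390×0.086 + 896×0.523 + 1630×0.589 = 1634.2 kg/h.
NaCl fraction in S10 = 0.332.

0.332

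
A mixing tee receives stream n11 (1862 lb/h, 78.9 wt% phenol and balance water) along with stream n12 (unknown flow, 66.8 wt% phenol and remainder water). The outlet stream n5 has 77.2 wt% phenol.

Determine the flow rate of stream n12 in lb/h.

304.4 lb/h

Let n12 be the unknown flow. Total out = 1862 + n12.
phenol balance: 1469.1 + 0.668·n12 = 0.772·(1862 + n12)
(0.668 − 0.772)·n12 = 0.772×1862 − 1469.1 = -31.654
n12 = -31.654 / -0.104 = 304.37 lb/h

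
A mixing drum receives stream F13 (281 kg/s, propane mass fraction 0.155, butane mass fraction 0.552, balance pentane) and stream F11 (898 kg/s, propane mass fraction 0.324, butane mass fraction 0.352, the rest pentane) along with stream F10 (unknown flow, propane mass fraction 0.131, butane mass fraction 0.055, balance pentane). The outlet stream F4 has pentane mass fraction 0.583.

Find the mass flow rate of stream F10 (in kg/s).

Let F10 be the unknown flow. Total out = 1179 + F10.
pentane balance: 373.28 + 0.814·F10 = 0.583·(1179 + F10)
(0.814 − 0.583)·F10 = 0.583×1179 − 373.28 = 314.07
F10 = 314.07 / 0.231 = 1359.6 kg/s

1360 kg/s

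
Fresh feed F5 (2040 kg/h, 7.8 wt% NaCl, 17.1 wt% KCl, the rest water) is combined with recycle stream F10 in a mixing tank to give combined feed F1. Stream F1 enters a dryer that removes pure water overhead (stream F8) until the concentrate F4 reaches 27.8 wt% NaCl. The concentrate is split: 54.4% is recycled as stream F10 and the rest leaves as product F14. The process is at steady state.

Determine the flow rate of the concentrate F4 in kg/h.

Overall NaCl balance (none leaves overhead): NaCl in fresh feed = NaCl in product, i.e. 2040×0.078 = (1−0.544)·F4·0.278.
F4 = 159.12/(0.278×0.456) = 1255.2 kg/h.

1255 kg/h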